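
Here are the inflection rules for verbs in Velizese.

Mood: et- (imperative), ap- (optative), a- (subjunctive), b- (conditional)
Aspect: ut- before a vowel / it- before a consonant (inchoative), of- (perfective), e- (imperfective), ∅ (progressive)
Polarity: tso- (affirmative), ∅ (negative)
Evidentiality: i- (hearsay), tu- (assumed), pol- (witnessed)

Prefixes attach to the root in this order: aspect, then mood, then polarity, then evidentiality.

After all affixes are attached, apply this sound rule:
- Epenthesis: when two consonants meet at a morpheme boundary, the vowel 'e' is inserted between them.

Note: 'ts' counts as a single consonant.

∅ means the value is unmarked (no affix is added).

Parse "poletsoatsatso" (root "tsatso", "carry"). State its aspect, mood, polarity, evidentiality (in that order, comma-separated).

progressive, subjunctive, affirmative, witnessed

Segment: pol-tso-a-tsatso.
aspect: ∅ → progressive.
mood: a- → subjunctive.
polarity: tso- → affirmative.
evidentiality: pol- → witnessed.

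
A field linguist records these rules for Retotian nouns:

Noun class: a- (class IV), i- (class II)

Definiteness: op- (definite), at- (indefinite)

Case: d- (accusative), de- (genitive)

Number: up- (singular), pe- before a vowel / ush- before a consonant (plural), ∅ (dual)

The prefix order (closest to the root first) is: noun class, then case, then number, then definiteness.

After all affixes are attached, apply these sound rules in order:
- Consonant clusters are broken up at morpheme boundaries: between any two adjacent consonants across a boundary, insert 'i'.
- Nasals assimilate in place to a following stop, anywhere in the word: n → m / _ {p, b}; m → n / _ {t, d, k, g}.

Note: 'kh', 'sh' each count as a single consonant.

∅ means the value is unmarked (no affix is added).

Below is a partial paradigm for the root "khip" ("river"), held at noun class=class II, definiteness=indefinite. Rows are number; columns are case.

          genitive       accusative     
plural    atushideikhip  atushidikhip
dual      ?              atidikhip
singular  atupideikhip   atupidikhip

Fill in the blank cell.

Attach noun class class II i- → ikhip.
Attach case genitive de- → deikhip.
number = dual: zero marking, form stays deikhip.
Attach definiteness indefinite at- → atdeikhip.
Apply epenthesis: atdeikhip → atideikhip.
Nasal assimilation: no change.

atideikhip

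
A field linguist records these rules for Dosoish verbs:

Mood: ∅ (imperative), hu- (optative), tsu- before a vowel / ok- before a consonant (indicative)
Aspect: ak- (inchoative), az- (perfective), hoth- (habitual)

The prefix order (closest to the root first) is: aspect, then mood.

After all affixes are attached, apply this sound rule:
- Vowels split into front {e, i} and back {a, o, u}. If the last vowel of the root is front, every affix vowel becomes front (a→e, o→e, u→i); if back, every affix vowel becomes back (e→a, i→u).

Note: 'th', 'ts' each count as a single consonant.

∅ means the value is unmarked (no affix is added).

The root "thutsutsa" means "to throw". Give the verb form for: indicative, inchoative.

Attach aspect inchoative ak- → akthutsutsa.
Attach mood indicative tsu- (before vowel 'a') → tsuakthutsutsa.
Vowel harmony: no change.

tsuakthutsutsa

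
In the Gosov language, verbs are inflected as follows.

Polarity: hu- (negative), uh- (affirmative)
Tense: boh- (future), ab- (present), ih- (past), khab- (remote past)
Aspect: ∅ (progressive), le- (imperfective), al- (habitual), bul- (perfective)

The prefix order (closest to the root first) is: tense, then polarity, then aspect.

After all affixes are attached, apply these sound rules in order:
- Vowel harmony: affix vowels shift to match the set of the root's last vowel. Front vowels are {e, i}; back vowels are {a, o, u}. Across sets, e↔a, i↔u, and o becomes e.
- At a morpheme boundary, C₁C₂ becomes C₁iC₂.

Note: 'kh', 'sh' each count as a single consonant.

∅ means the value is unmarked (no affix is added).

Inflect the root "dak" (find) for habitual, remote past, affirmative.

Attach tense remote past khab- → khabdak.
Attach polarity affirmative uh- → uhkhabdak.
Attach aspect habitual al- → aluhkhabdak.
Vowel harmony: no change.
Apply epenthesis: aluhkhabdak → aluhikhabidak.

aluhikhabidak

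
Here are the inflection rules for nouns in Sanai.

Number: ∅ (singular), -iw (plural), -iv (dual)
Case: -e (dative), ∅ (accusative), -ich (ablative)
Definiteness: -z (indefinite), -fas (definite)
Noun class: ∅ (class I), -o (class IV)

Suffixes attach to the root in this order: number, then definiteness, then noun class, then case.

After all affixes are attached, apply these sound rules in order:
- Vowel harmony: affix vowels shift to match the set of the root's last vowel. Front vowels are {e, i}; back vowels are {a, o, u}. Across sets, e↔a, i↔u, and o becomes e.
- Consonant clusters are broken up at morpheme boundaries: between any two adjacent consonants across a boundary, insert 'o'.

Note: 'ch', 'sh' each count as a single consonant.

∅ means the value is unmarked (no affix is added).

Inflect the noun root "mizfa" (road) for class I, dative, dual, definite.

Attach number dual -iv → mizfaiv.
Attach definiteness definite -fas → mizfaivfas.
noun class = class I: zero marking, form stays mizfaivfas.
Attach case dative -e → mizfaivfase.
Apply vowel harmony: mizfaivfase → mizfauvfasa.
Apply epenthesis: mizfauvfasa → mizfauvofasa.

mizfauvofasa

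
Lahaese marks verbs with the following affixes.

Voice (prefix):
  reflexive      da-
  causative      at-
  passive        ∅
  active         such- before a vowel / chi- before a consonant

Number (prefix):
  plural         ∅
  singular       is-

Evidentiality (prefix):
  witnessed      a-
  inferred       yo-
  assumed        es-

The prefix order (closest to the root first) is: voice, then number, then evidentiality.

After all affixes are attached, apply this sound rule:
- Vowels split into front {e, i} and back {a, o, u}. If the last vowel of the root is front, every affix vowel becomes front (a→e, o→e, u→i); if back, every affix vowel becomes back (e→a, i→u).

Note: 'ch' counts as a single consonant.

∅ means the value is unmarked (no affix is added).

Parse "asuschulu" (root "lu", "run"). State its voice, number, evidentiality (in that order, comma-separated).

active, singular, assumed

Segment: es-is-chi-lu.
voice: such/chi- → active.
number: is- → singular.
evidentiality: es- → assumed.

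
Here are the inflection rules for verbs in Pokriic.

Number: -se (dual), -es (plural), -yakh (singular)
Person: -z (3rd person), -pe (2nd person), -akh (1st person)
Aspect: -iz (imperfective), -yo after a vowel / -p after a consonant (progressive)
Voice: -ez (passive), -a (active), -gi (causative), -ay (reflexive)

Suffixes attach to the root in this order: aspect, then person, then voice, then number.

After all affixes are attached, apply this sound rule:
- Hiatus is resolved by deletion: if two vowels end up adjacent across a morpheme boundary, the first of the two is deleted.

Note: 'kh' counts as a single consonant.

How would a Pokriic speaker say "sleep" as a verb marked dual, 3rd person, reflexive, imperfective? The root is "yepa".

Attach aspect imperfective -iz → yepaiz.
Attach person 3rd person -z → yepaizz.
Attach voice reflexive -ay → yepaizzay.
Attach number dual -se → yepaizzayse.
Apply vowel deletion: yepaizzayse → yepizzayse.

yepizzayse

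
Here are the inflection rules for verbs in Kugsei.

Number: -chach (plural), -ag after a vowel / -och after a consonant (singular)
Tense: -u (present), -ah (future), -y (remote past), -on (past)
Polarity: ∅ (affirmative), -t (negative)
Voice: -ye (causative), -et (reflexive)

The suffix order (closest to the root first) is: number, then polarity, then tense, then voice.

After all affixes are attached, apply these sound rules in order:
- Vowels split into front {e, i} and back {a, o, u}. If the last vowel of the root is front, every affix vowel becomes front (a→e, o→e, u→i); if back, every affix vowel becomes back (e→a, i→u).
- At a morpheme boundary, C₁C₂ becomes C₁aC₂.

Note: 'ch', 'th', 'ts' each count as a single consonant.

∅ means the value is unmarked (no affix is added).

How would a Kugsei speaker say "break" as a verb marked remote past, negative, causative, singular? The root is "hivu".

Attach number singular -ag (after vowel 'u') → hivuag.
Attach polarity negative -t → hivuagt.
Attach tense remote past -y → hivuagty.
Attach voice causative -ye → hivuagtyye.
Apply vowel harmony: hivuagtyye → hivuagtyya.
Apply epenthesis: hivuagtyya → hivuagatayaya.

hivuagatayaya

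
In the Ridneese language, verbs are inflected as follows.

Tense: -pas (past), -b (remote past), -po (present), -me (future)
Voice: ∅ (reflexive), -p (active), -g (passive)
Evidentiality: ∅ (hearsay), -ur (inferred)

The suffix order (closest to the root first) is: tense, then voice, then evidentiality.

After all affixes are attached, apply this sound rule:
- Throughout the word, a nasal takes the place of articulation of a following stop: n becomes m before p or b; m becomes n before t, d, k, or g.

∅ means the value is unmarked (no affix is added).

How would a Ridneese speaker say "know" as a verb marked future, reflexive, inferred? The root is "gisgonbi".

Attach tense future -me → gisgonbime.
voice = reflexive: zero marking, form stays gisgonbime.
Attach evidentiality inferred -ur → gisgonbimeur.
Apply nasal assimilation: gisgonbimeur → gisgombimeur.

gisgombimeur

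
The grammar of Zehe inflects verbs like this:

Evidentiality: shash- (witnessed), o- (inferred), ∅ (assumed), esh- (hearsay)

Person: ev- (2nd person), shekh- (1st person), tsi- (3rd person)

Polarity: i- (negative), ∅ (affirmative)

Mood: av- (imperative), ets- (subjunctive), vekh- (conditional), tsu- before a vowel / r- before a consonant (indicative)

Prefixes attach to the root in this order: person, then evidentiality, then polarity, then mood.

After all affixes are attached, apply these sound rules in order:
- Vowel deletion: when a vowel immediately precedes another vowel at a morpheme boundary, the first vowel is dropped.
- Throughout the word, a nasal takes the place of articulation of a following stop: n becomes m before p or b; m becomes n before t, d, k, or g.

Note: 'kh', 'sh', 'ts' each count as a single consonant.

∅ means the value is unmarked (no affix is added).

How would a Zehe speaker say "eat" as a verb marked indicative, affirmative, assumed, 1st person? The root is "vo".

Attach person 1st person shekh- → shekhvo.
evidentiality = assumed: zero marking, form stays shekhvo.
polarity = affirmative: zero marking, form stays shekhvo.
Attach mood indicative r- (before consonant 'sh') → rshekhvo.
Vowel deletion: no change.
Nasal assimilation: no change.

rshekhvo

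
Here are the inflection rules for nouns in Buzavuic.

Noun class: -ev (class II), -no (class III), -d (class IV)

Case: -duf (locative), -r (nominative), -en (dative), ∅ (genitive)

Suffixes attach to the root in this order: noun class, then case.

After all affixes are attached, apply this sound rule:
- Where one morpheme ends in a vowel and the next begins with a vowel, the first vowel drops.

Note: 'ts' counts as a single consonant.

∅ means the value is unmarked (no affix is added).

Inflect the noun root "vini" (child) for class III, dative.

Attach noun class class III -no → vinino.
Attach case dative -en → vininoen.
Apply vowel deletion: vininoen → vininen.

vininen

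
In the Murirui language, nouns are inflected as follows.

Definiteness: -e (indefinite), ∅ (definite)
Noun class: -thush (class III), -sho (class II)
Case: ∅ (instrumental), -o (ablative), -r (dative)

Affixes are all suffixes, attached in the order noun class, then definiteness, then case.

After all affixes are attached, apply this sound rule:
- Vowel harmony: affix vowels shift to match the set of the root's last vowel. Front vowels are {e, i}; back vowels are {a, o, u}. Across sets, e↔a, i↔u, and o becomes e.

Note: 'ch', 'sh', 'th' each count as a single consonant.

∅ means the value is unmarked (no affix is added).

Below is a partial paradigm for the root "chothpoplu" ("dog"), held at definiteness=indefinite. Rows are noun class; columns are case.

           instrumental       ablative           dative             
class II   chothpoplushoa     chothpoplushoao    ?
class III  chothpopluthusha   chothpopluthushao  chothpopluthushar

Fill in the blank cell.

Attach noun class class II -sho → chothpoplusho.
Attach definiteness indefinite -e → chothpoplushoe.
Attach case dative -r → chothpoplushoer.
Apply vowel harmony: chothpoplushoer → chothpoplushoar.

chothpoplushoar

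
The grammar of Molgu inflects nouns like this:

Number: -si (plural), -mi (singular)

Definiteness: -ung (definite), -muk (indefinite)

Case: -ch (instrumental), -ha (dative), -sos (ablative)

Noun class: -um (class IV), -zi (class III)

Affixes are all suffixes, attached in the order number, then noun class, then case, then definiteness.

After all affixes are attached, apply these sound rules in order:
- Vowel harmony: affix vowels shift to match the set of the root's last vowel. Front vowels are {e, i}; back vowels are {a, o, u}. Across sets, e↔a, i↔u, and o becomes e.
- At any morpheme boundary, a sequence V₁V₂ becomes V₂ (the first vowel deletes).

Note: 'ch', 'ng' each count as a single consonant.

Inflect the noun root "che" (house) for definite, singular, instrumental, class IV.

Attach number singular -mi → chemi.
Attach noun class class IV -um → chemium.
Attach case instrumental -ch → chemiumch.
Attach definiteness definite -ung → chemiumchung.
Apply vowel harmony: chemiumchung → chemiimching.
Apply vowel deletion: chemiimching → chemimching.

chemimching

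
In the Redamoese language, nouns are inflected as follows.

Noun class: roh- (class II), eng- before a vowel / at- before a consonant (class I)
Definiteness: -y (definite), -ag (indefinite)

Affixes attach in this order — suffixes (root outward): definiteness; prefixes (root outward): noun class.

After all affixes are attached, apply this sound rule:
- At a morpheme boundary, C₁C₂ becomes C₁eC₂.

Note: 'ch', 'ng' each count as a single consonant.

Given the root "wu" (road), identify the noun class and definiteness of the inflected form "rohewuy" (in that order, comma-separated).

class II, definite

Segment: roh-wu-y.
noun class: roh- → class II.
definiteness: -y → definite.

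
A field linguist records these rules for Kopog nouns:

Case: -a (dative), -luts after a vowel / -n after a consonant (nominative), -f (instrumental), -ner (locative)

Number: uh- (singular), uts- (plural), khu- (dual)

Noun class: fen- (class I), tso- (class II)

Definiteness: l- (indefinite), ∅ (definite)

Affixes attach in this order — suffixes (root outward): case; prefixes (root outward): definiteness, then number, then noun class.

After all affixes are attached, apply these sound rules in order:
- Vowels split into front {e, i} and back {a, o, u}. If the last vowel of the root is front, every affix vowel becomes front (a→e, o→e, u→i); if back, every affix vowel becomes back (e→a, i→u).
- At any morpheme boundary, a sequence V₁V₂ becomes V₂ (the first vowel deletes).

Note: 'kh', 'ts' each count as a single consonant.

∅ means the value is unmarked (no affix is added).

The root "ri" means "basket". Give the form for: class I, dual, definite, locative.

fenkhiriner

Attach case locative -ner → riner.
definiteness = definite: zero marking, form stays riner.
Attach number dual khu- → khuriner.
Attach noun class class I fen- → fenkhuriner.
Apply vowel harmony: fenkhuriner → fenkhiriner.
Vowel deletion: no change.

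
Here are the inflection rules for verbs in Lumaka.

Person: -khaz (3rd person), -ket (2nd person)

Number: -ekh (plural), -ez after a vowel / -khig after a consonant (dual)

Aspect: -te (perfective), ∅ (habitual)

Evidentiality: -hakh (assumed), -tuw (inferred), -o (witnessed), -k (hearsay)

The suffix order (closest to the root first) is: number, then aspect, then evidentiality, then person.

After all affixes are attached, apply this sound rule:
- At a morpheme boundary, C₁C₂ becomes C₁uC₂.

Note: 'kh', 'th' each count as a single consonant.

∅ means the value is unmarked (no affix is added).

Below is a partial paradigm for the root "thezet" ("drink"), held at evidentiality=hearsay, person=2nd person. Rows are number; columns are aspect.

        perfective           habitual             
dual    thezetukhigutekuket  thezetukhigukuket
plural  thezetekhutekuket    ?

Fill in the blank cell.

Attach number plural -ekh → thezetekh.
aspect = habitual: zero marking, form stays thezetekh.
Attach evidentiality hearsay -k → thezetekhk.
Attach person 2nd person -ket → thezetekhkket.
Apply epenthesis: thezetekhkket → thezetekhukuket.

thezetekhukuket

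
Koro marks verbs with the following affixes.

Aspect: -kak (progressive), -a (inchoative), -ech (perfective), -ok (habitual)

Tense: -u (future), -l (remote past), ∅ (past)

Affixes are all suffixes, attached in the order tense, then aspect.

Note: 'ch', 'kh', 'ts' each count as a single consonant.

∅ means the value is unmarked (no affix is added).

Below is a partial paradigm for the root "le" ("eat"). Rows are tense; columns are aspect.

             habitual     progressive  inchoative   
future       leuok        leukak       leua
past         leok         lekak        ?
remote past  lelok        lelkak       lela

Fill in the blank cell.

tense = past: zero marking, form stays le.
Attach aspect inchoative -a → lea.

lea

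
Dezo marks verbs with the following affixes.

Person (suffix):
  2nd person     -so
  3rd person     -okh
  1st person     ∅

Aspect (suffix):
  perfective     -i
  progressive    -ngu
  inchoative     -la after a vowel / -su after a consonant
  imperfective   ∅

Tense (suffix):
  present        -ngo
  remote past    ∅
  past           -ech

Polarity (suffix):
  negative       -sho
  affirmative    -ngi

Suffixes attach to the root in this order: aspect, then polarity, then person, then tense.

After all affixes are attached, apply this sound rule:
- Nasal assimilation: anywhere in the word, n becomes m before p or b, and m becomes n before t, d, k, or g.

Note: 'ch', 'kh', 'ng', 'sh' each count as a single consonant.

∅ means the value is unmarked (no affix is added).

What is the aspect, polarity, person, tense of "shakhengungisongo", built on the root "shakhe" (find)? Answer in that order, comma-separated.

progressive, affirmative, 2nd person, present

Segment: shakhe-ngu-ngi-so-ngo.
aspect: -ngu → progressive.
polarity: -ngi → affirmative.
person: -so → 2nd person.
tense: -ngo → present.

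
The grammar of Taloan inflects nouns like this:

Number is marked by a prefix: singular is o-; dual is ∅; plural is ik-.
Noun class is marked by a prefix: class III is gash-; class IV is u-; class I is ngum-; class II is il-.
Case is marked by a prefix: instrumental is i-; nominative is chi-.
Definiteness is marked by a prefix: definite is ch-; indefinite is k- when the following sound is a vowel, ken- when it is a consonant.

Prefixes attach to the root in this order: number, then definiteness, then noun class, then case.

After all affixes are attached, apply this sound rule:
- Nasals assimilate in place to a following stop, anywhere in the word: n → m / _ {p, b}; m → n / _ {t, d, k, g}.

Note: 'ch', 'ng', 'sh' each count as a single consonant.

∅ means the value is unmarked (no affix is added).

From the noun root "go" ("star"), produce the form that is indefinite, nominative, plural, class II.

Attach number plural ik- → ikgo.
Attach definiteness indefinite k- (before vowel 'i') → kikgo.
Attach noun class class II il- → ilkikgo.
Attach case nominative chi- → chiilkikgo.
Nasal assimilation: no change.

chiilkikgo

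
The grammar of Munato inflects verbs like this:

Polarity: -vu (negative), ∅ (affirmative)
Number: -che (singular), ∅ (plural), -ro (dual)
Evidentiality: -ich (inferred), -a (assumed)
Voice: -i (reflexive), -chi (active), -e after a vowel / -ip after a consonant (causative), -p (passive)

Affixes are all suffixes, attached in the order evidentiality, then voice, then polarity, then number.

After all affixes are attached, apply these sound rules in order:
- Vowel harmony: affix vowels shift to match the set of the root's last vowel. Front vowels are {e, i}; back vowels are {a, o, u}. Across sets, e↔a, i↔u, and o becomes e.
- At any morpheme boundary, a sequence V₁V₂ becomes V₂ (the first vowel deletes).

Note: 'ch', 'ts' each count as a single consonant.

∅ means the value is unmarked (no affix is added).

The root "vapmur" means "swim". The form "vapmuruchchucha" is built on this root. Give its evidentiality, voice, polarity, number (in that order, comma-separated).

inferred, active, affirmative, singular

Segment: vapmur-ich-chi-che.
evidentiality: -ich → inferred.
voice: -chi → active.
polarity: ∅ → affirmative.
number: -che → singular.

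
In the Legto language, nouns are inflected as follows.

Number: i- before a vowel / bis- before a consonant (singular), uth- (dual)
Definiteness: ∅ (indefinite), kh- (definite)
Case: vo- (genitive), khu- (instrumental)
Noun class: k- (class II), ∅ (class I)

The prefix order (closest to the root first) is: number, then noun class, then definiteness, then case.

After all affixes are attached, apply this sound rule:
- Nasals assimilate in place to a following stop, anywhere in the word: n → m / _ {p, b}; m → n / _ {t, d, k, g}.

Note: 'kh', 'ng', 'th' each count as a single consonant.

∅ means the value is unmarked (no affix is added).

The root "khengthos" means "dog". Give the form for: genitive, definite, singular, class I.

vokhbiskhengthos

Attach number singular bis- (before consonant 'kh') → biskhengthos.
noun class = class I: zero marking, form stays biskhengthos.
Attach definiteness definite kh- → khbiskhengthos.
Attach case genitive vo- → vokhbiskhengthos.
Nasal assimilation: no change.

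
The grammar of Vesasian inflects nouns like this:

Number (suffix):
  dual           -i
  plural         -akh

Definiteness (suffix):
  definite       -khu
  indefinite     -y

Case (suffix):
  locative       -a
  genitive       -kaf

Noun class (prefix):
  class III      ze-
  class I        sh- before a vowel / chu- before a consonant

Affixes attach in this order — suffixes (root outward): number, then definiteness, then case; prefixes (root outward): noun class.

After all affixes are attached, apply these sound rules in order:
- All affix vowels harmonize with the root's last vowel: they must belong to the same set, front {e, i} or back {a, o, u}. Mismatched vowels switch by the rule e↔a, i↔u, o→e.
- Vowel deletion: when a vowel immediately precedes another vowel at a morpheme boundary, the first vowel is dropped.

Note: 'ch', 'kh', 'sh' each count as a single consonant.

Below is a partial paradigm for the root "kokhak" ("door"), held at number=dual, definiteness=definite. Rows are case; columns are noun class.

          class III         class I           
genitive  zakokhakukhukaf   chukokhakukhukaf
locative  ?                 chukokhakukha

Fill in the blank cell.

zakokhakukha

Attach number dual -i → kokhaki.
Attach definiteness definite -khu → kokhakikhu.
Attach noun class class III ze- → zekokhakikhu.
Attach case locative -a → zekokhakikhua.
Apply vowel harmony: zekokhakikhua → zakokhakukhua.
Apply vowel deletion: zakokhakukhua → zakokhakukha.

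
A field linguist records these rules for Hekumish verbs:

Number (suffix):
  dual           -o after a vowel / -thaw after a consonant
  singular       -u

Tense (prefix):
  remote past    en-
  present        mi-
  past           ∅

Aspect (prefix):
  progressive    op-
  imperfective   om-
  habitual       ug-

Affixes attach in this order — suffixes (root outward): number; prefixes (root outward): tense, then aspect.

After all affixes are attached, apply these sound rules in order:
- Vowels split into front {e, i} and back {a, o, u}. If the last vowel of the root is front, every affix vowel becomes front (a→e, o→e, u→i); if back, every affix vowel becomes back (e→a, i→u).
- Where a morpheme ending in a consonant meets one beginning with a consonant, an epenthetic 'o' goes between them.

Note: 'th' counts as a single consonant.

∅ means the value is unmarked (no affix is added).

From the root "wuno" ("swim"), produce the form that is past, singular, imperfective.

tense = past: zero marking, form stays wuno.
Attach aspect imperfective om- → omwuno.
Attach number singular -u → omwunou.
Vowel harmony: no change.
Apply epenthesis: omwunou → omowunou.

omowunou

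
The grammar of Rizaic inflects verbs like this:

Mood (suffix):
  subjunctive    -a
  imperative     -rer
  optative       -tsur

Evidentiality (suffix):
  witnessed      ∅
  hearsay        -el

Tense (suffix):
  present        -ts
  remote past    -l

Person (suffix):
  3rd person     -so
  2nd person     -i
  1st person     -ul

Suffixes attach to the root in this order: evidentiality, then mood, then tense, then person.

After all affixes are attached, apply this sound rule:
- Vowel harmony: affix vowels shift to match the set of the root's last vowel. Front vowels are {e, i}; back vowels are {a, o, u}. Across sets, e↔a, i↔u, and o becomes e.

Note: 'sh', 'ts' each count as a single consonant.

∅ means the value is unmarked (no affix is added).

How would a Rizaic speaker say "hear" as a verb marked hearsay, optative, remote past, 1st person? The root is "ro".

Attach evidentiality hearsay -el → roel.
Attach mood optative -tsur → roeltsur.
Attach tense remote past -l → roeltsurl.
Attach person 1st person -ul → roeltsurlul.
Apply vowel harmony: roeltsurlul → roaltsurlul.

roaltsurlul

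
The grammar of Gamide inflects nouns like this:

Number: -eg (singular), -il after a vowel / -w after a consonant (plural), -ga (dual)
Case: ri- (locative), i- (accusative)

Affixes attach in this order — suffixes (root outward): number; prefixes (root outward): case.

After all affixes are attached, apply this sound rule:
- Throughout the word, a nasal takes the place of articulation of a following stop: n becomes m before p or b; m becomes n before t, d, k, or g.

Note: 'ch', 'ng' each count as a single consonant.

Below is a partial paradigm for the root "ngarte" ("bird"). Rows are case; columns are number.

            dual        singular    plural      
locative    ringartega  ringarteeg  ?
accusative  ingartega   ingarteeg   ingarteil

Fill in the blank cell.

ringarteil

Attach number plural -il (after vowel 'e') → ngarteil.
Attach case locative ri- → ringarteil.
Nasal assimilation: no change.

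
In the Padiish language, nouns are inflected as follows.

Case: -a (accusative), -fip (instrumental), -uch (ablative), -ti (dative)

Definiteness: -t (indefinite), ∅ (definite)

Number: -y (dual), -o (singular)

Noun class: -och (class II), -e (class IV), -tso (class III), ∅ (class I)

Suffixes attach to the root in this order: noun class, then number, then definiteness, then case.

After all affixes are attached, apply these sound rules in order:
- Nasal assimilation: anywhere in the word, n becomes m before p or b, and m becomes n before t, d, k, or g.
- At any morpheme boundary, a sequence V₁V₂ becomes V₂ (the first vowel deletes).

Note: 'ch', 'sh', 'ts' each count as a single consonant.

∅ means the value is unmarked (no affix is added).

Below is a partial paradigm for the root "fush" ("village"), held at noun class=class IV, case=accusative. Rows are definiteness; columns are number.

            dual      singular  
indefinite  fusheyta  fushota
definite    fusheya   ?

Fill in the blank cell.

fusha

Attach noun class class IV -e → fushe.
Attach number singular -o → fusheo.
definiteness = definite: zero marking, form stays fusheo.
Attach case accusative -a → fusheoa.
Nasal assimilation: no change.
Apply vowel deletion: fusheoa → fusha.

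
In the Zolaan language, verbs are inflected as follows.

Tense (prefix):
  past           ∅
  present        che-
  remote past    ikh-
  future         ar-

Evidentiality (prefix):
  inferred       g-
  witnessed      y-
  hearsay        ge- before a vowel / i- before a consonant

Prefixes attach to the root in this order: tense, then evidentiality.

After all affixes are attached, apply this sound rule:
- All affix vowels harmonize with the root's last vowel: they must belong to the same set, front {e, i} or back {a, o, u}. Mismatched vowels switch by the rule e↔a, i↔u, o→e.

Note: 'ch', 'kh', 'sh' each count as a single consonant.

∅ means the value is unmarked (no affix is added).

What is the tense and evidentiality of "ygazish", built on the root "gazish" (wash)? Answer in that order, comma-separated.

past, witnessed

Segment: y-gazish.
tense: ∅ → past.
evidentiality: y- → witnessed.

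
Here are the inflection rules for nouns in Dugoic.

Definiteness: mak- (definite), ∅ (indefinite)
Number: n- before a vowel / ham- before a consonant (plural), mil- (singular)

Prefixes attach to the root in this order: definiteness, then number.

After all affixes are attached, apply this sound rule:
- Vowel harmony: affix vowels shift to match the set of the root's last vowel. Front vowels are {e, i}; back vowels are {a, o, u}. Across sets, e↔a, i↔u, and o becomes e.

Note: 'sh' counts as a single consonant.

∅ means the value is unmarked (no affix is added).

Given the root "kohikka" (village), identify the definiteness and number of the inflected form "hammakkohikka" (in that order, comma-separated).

definite, plural

Segment: ham-mak-kohikka.
definiteness: mak- → definite.
number: n/ham- → plural.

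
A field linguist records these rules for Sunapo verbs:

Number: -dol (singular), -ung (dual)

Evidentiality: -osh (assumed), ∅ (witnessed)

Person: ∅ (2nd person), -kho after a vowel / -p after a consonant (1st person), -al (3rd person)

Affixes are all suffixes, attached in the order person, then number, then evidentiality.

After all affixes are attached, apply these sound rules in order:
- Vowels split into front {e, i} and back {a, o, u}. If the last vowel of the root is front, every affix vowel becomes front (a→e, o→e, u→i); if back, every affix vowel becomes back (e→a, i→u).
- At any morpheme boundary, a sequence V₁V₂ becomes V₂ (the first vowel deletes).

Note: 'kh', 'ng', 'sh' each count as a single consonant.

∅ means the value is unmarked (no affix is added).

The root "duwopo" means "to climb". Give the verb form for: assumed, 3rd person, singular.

duwopaldolosh

Attach person 3rd person -al → duwopoal.
Attach number singular -dol → duwopoaldol.
Attach evidentiality assumed -osh → duwopoaldolosh.
Vowel harmony: no change.
Apply vowel deletion: duwopoaldolosh → duwopaldolosh.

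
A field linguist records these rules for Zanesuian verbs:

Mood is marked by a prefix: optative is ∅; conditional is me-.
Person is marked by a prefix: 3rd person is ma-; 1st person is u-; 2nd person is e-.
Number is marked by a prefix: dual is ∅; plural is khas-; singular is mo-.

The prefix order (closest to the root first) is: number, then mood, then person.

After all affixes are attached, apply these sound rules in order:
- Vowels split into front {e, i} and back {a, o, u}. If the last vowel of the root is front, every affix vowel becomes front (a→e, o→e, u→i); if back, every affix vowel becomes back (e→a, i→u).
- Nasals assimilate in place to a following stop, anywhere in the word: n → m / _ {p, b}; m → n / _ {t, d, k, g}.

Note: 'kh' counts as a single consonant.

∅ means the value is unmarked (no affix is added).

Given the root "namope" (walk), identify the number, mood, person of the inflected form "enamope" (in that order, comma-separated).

dual, optative, 2nd person

Segment: e-namope.
number: ∅ → dual.
mood: ∅ → optative.
person: e- → 2nd person.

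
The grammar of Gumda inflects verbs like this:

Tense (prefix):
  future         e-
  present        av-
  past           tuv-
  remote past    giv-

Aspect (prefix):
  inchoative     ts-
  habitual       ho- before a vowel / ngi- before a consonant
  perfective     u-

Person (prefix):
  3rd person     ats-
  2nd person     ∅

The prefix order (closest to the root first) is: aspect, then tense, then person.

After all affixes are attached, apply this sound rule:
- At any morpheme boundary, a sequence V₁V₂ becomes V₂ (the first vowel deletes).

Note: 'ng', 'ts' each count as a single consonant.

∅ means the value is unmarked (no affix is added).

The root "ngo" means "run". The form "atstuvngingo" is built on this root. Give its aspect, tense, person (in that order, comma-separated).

habitual, past, 3rd person

Segment: ats-tuv-ngi-ngo.
aspect: ho/ngi- → habitual.
tense: tuv- → past.
person: ats- → 3rd person.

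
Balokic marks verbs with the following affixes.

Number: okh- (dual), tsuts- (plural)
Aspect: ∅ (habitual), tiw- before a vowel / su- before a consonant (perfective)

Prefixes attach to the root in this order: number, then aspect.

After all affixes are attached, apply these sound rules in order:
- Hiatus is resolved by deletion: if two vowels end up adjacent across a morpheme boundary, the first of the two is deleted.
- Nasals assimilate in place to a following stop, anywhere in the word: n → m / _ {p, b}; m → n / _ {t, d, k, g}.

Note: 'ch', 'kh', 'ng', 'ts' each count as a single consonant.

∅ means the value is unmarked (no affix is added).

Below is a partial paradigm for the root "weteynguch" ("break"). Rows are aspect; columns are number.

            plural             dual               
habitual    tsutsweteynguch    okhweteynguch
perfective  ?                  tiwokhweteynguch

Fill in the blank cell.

sutsutsweteynguch

Attach number plural tsuts- → tsutsweteynguch.
Attach aspect perfective su- (before consonant 'ts') → sutsutsweteynguch.
Vowel deletion: no change.
Nasal assimilation: no change.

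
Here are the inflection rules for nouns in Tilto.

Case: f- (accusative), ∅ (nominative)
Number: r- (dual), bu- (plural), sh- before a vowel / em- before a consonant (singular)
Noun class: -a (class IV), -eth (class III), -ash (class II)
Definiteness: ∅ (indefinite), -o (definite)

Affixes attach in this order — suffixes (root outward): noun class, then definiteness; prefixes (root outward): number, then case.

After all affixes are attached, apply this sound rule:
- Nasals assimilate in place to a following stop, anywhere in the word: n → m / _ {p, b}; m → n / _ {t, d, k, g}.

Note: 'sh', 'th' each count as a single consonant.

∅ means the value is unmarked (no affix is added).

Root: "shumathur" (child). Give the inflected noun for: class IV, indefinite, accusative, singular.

femshumathura

Attach noun class class IV -a → shumathura.
Attach number singular em- (before consonant 'sh') → emshumathura.
Attach case accusative f- → femshumathura.
definiteness = indefinite: zero marking, form stays femshumathura.
Nasal assimilation: no change.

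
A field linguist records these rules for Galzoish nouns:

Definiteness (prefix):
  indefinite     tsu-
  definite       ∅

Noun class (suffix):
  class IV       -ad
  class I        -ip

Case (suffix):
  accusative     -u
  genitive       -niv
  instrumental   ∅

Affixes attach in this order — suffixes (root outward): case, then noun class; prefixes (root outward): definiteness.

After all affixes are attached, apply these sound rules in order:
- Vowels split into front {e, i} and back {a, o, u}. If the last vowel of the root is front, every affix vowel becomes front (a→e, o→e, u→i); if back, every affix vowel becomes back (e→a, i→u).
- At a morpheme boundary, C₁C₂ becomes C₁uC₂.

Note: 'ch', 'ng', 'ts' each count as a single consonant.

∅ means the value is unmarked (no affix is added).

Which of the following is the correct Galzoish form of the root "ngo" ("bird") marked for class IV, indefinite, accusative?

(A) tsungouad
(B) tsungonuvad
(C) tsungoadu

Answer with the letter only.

A

Attach case accusative -u → ngou.
Attach noun class class IV -ad → ngouad.
Attach definiteness indefinite tsu- → tsungouad.
Vowel harmony: no change.
Epenthesis: no change.
So the correct form is tsungouad, option (A).
(B) tsungonuvad is wrong: it uses genitive instead of accusative for case.
(C) tsungoadu is wrong: it has the affixes in the wrong order.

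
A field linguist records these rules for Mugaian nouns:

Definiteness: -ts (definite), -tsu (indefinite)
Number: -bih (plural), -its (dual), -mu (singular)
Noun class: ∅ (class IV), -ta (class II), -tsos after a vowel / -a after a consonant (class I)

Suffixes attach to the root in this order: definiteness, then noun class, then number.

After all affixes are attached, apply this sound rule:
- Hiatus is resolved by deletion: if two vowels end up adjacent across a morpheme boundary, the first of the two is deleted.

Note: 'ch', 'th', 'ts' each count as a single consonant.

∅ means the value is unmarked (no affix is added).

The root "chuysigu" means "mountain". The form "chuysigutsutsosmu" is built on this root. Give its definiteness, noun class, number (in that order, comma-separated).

Segment: chuysigu-tsu-tsos-mu.
definiteness: -tsu → indefinite.
noun class: -tsos/a → class I.
number: -mu → singular.

indefinite, class I, singular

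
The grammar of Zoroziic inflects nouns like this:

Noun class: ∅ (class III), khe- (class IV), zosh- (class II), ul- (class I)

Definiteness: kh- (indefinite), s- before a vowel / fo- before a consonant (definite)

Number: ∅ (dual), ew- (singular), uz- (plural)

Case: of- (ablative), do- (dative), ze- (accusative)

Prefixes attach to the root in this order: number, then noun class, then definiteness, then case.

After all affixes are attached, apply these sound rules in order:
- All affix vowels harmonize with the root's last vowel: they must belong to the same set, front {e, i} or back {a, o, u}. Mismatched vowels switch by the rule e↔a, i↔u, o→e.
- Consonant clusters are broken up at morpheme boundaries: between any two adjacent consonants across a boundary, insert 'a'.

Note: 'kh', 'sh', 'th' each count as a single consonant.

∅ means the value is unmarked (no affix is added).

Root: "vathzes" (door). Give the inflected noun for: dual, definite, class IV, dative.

defekhevathzes

number = dual: zero marking, form stays vathzes.
Attach noun class class IV khe- → khevathzes.
Attach definiteness definite fo- (before consonant 'kh') → fokhevathzes.
Attach case dative do- → dofokhevathzes.
Apply vowel harmony: dofokhevathzes → defekhevathzes.
Epenthesis: no change.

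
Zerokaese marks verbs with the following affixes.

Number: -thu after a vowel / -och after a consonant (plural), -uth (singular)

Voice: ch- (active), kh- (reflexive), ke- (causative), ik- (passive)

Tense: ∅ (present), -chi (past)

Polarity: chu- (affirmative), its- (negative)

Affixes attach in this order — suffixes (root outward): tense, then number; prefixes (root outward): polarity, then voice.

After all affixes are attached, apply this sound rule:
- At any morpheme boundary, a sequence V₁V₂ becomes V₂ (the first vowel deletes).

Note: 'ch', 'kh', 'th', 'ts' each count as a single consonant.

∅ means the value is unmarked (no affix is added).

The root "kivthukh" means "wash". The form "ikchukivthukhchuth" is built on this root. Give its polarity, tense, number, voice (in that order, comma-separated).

Segment: ik-chu-kivthukh-chi-uth.
polarity: chu- → affirmative.
tense: -chi → past.
number: -uth → singular.
voice: ik- → passive.

affirmative, past, singular, passive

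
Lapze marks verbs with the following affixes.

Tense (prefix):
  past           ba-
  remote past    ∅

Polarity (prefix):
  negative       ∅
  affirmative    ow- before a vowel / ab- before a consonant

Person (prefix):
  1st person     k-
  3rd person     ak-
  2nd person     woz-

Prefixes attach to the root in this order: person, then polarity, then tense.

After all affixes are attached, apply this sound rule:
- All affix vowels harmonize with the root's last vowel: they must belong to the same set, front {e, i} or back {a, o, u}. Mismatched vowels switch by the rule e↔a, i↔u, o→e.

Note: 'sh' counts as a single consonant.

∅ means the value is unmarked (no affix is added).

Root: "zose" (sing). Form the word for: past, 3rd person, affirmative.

Attach person 3rd person ak- → akzose.
Attach polarity affirmative ow- (before vowel 'a') → owakzose.
Attach tense past ba- → baowakzose.
Apply vowel harmony: baowakzose → beewekzose.

beewekzose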